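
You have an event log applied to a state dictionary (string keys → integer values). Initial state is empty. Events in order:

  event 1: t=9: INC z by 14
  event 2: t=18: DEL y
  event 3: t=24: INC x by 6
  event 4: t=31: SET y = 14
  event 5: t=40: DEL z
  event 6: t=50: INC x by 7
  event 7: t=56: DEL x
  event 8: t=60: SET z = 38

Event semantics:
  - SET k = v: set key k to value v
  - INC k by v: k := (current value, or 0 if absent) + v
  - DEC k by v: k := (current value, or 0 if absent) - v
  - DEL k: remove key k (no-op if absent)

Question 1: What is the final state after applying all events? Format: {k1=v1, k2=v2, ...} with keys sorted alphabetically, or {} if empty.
Answer: {y=14, z=38}

Derivation:
  after event 1 (t=9: INC z by 14): {z=14}
  after event 2 (t=18: DEL y): {z=14}
  after event 3 (t=24: INC x by 6): {x=6, z=14}
  after event 4 (t=31: SET y = 14): {x=6, y=14, z=14}
  after event 5 (t=40: DEL z): {x=6, y=14}
  after event 6 (t=50: INC x by 7): {x=13, y=14}
  after event 7 (t=56: DEL x): {y=14}
  after event 8 (t=60: SET z = 38): {y=14, z=38}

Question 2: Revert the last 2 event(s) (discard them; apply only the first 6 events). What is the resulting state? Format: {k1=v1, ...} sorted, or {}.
Answer: {x=13, y=14}

Derivation:
Keep first 6 events (discard last 2):
  after event 1 (t=9: INC z by 14): {z=14}
  after event 2 (t=18: DEL y): {z=14}
  after event 3 (t=24: INC x by 6): {x=6, z=14}
  after event 4 (t=31: SET y = 14): {x=6, y=14, z=14}
  after event 5 (t=40: DEL z): {x=6, y=14}
  after event 6 (t=50: INC x by 7): {x=13, y=14}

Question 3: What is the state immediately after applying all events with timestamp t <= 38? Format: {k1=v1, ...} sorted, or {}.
Apply events with t <= 38 (4 events):
  after event 1 (t=9: INC z by 14): {z=14}
  after event 2 (t=18: DEL y): {z=14}
  after event 3 (t=24: INC x by 6): {x=6, z=14}
  after event 4 (t=31: SET y = 14): {x=6, y=14, z=14}

Answer: {x=6, y=14, z=14}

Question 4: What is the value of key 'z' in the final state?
Answer: 38

Derivation:
Track key 'z' through all 8 events:
  event 1 (t=9: INC z by 14): z (absent) -> 14
  event 2 (t=18: DEL y): z unchanged
  event 3 (t=24: INC x by 6): z unchanged
  event 4 (t=31: SET y = 14): z unchanged
  event 5 (t=40: DEL z): z 14 -> (absent)
  event 6 (t=50: INC x by 7): z unchanged
  event 7 (t=56: DEL x): z unchanged
  event 8 (t=60: SET z = 38): z (absent) -> 38
Final: z = 38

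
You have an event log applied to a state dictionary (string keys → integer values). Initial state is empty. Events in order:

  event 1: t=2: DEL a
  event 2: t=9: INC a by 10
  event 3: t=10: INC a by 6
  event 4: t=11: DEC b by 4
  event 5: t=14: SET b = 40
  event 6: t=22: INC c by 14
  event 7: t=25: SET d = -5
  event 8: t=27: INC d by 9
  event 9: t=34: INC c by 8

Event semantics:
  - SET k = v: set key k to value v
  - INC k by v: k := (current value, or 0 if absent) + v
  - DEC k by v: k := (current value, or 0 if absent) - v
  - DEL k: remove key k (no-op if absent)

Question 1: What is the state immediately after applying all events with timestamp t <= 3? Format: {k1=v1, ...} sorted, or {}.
Apply events with t <= 3 (1 events):
  after event 1 (t=2: DEL a): {}

Answer: {}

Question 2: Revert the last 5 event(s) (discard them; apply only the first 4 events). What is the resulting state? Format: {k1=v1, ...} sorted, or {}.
Answer: {a=16, b=-4}

Derivation:
Keep first 4 events (discard last 5):
  after event 1 (t=2: DEL a): {}
  after event 2 (t=9: INC a by 10): {a=10}
  after event 3 (t=10: INC a by 6): {a=16}
  after event 4 (t=11: DEC b by 4): {a=16, b=-4}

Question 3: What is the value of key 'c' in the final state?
Track key 'c' through all 9 events:
  event 1 (t=2: DEL a): c unchanged
  event 2 (t=9: INC a by 10): c unchanged
  event 3 (t=10: INC a by 6): c unchanged
  event 4 (t=11: DEC b by 4): c unchanged
  event 5 (t=14: SET b = 40): c unchanged
  event 6 (t=22: INC c by 14): c (absent) -> 14
  event 7 (t=25: SET d = -5): c unchanged
  event 8 (t=27: INC d by 9): c unchanged
  event 9 (t=34: INC c by 8): c 14 -> 22
Final: c = 22

Answer: 22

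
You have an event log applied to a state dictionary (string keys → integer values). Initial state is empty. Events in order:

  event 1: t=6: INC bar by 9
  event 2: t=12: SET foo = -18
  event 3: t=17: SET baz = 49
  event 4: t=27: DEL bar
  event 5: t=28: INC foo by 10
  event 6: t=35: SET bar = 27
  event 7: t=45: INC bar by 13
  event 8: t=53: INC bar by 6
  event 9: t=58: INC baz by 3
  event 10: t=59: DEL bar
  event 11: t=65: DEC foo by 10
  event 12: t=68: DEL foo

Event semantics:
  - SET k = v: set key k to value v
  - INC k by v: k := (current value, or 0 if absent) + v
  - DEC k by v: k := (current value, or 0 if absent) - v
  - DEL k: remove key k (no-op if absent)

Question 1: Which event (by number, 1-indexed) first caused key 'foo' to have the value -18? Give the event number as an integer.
Looking for first event where foo becomes -18:
  event 2: foo (absent) -> -18  <-- first match

Answer: 2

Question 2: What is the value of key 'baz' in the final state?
Track key 'baz' through all 12 events:
  event 1 (t=6: INC bar by 9): baz unchanged
  event 2 (t=12: SET foo = -18): baz unchanged
  event 3 (t=17: SET baz = 49): baz (absent) -> 49
  event 4 (t=27: DEL bar): baz unchanged
  event 5 (t=28: INC foo by 10): baz unchanged
  event 6 (t=35: SET bar = 27): baz unchanged
  event 7 (t=45: INC bar by 13): baz unchanged
  event 8 (t=53: INC bar by 6): baz unchanged
  event 9 (t=58: INC baz by 3): baz 49 -> 52
  event 10 (t=59: DEL bar): baz unchanged
  event 11 (t=65: DEC foo by 10): baz unchanged
  event 12 (t=68: DEL foo): baz unchanged
Final: baz = 52

Answer: 52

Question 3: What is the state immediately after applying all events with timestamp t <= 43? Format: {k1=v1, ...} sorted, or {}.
Apply events with t <= 43 (6 events):
  after event 1 (t=6: INC bar by 9): {bar=9}
  after event 2 (t=12: SET foo = -18): {bar=9, foo=-18}
  after event 3 (t=17: SET baz = 49): {bar=9, baz=49, foo=-18}
  after event 4 (t=27: DEL bar): {baz=49, foo=-18}
  after event 5 (t=28: INC foo by 10): {baz=49, foo=-8}
  after event 6 (t=35: SET bar = 27): {bar=27, baz=49, foo=-8}

Answer: {bar=27, baz=49, foo=-8}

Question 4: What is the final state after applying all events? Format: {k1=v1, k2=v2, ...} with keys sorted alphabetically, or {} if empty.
  after event 1 (t=6: INC bar by 9): {bar=9}
  after event 2 (t=12: SET foo = -18): {bar=9, foo=-18}
  after event 3 (t=17: SET baz = 49): {bar=9, baz=49, foo=-18}
  after event 4 (t=27: DEL bar): {baz=49, foo=-18}
  after event 5 (t=28: INC foo by 10): {baz=49, foo=-8}
  after event 6 (t=35: SET bar = 27): {bar=27, baz=49, foo=-8}
  after event 7 (t=45: INC bar by 13): {bar=40, baz=49, foo=-8}
  after event 8 (t=53: INC bar by 6): {bar=46, baz=49, foo=-8}
  after event 9 (t=58: INC baz by 3): {bar=46, baz=52, foo=-8}
  after event 10 (t=59: DEL bar): {baz=52, foo=-8}
  after event 11 (t=65: DEC foo by 10): {baz=52, foo=-18}
  after event 12 (t=68: DEL foo): {baz=52}

Answer: {baz=52}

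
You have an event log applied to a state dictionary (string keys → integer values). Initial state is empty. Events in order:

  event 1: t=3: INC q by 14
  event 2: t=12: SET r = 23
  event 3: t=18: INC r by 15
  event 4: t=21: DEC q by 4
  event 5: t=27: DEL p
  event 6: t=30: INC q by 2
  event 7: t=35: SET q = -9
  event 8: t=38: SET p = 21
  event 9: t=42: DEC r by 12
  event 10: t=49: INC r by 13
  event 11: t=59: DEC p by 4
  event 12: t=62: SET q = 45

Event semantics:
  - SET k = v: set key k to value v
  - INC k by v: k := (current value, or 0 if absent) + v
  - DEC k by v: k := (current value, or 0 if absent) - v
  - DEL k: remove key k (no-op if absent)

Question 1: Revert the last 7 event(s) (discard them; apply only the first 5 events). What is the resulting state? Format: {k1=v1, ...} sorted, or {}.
Answer: {q=10, r=38}

Derivation:
Keep first 5 events (discard last 7):
  after event 1 (t=3: INC q by 14): {q=14}
  after event 2 (t=12: SET r = 23): {q=14, r=23}
  after event 3 (t=18: INC r by 15): {q=14, r=38}
  after event 4 (t=21: DEC q by 4): {q=10, r=38}
  after event 5 (t=27: DEL p): {q=10, r=38}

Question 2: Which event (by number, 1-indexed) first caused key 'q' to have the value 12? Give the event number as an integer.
Looking for first event where q becomes 12:
  event 1: q = 14
  event 2: q = 14
  event 3: q = 14
  event 4: q = 10
  event 5: q = 10
  event 6: q 10 -> 12  <-- first match

Answer: 6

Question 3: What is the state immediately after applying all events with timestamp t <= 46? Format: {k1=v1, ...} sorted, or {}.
Apply events with t <= 46 (9 events):
  after event 1 (t=3: INC q by 14): {q=14}
  after event 2 (t=12: SET r = 23): {q=14, r=23}
  after event 3 (t=18: INC r by 15): {q=14, r=38}
  after event 4 (t=21: DEC q by 4): {q=10, r=38}
  after event 5 (t=27: DEL p): {q=10, r=38}
  after event 6 (t=30: INC q by 2): {q=12, r=38}
  after event 7 (t=35: SET q = -9): {q=-9, r=38}
  after event 8 (t=38: SET p = 21): {p=21, q=-9, r=38}
  after event 9 (t=42: DEC r by 12): {p=21, q=-9, r=26}

Answer: {p=21, q=-9, r=26}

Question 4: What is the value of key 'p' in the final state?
Answer: 17

Derivation:
Track key 'p' through all 12 events:
  event 1 (t=3: INC q by 14): p unchanged
  event 2 (t=12: SET r = 23): p unchanged
  event 3 (t=18: INC r by 15): p unchanged
  event 4 (t=21: DEC q by 4): p unchanged
  event 5 (t=27: DEL p): p (absent) -> (absent)
  event 6 (t=30: INC q by 2): p unchanged
  event 7 (t=35: SET q = -9): p unchanged
  event 8 (t=38: SET p = 21): p (absent) -> 21
  event 9 (t=42: DEC r by 12): p unchanged
  event 10 (t=49: INC r by 13): p unchanged
  event 11 (t=59: DEC p by 4): p 21 -> 17
  event 12 (t=62: SET q = 45): p unchanged
Final: p = 17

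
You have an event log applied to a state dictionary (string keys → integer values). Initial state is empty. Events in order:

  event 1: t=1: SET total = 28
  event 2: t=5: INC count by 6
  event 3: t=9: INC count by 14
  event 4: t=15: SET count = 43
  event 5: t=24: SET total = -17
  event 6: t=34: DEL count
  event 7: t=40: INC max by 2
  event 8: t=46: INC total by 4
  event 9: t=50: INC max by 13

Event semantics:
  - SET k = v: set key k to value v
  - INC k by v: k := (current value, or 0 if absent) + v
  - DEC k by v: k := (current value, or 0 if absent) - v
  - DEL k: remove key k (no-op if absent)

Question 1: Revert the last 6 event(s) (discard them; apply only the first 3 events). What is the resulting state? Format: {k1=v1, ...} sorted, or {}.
Answer: {count=20, total=28}

Derivation:
Keep first 3 events (discard last 6):
  after event 1 (t=1: SET total = 28): {total=28}
  after event 2 (t=5: INC count by 6): {count=6, total=28}
  after event 3 (t=9: INC count by 14): {count=20, total=28}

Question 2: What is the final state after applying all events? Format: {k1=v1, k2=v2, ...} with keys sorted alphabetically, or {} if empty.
  after event 1 (t=1: SET total = 28): {total=28}
  after event 2 (t=5: INC count by 6): {count=6, total=28}
  after event 3 (t=9: INC count by 14): {count=20, total=28}
  after event 4 (t=15: SET count = 43): {count=43, total=28}
  after event 5 (t=24: SET total = -17): {count=43, total=-17}
  after event 6 (t=34: DEL count): {total=-17}
  after event 7 (t=40: INC max by 2): {max=2, total=-17}
  after event 8 (t=46: INC total by 4): {max=2, total=-13}
  after event 9 (t=50: INC max by 13): {max=15, total=-13}

Answer: {max=15, total=-13}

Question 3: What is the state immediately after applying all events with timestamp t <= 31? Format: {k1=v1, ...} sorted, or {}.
Apply events with t <= 31 (5 events):
  after event 1 (t=1: SET total = 28): {total=28}
  after event 2 (t=5: INC count by 6): {count=6, total=28}
  after event 3 (t=9: INC count by 14): {count=20, total=28}
  after event 4 (t=15: SET count = 43): {count=43, total=28}
  after event 5 (t=24: SET total = -17): {count=43, total=-17}

Answer: {count=43, total=-17}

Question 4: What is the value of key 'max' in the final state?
Answer: 15

Derivation:
Track key 'max' through all 9 events:
  event 1 (t=1: SET total = 28): max unchanged
  event 2 (t=5: INC count by 6): max unchanged
  event 3 (t=9: INC count by 14): max unchanged
  event 4 (t=15: SET count = 43): max unchanged
  event 5 (t=24: SET total = -17): max unchanged
  event 6 (t=34: DEL count): max unchanged
  event 7 (t=40: INC max by 2): max (absent) -> 2
  event 8 (t=46: INC total by 4): max unchanged
  event 9 (t=50: INC max by 13): max 2 -> 15
Final: max = 15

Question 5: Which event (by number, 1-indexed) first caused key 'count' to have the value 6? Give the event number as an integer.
Looking for first event where count becomes 6:
  event 2: count (absent) -> 6  <-- first match

Answer: 2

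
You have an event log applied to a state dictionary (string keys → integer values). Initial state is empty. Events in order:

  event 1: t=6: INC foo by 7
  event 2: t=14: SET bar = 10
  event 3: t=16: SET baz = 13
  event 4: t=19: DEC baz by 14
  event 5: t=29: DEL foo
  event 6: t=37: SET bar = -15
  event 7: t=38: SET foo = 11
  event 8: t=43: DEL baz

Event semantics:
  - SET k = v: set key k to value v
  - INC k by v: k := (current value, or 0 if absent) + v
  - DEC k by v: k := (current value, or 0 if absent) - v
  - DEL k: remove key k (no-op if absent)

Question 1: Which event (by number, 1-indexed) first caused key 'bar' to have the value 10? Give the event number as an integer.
Answer: 2

Derivation:
Looking for first event where bar becomes 10:
  event 2: bar (absent) -> 10  <-- first match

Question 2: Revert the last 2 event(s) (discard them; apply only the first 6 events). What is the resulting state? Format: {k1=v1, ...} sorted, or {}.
Keep first 6 events (discard last 2):
  after event 1 (t=6: INC foo by 7): {foo=7}
  after event 2 (t=14: SET bar = 10): {bar=10, foo=7}
  after event 3 (t=16: SET baz = 13): {bar=10, baz=13, foo=7}
  after event 4 (t=19: DEC baz by 14): {bar=10, baz=-1, foo=7}
  after event 5 (t=29: DEL foo): {bar=10, baz=-1}
  after event 6 (t=37: SET bar = -15): {bar=-15, baz=-1}

Answer: {bar=-15, baz=-1}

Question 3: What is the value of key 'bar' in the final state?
Answer: -15

Derivation:
Track key 'bar' through all 8 events:
  event 1 (t=6: INC foo by 7): bar unchanged
  event 2 (t=14: SET bar = 10): bar (absent) -> 10
  event 3 (t=16: SET baz = 13): bar unchanged
  event 4 (t=19: DEC baz by 14): bar unchanged
  event 5 (t=29: DEL foo): bar unchanged
  event 6 (t=37: SET bar = -15): bar 10 -> -15
  event 7 (t=38: SET foo = 11): bar unchanged
  event 8 (t=43: DEL baz): bar unchanged
Final: bar = -15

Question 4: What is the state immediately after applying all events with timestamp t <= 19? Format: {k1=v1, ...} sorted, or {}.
Answer: {bar=10, baz=-1, foo=7}

Derivation:
Apply events with t <= 19 (4 events):
  after event 1 (t=6: INC foo by 7): {foo=7}
  after event 2 (t=14: SET bar = 10): {bar=10, foo=7}
  after event 3 (t=16: SET baz = 13): {bar=10, baz=13, foo=7}
  after event 4 (t=19: DEC baz by 14): {bar=10, baz=-1, foo=7}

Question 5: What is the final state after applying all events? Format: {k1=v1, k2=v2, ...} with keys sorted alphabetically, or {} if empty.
  after event 1 (t=6: INC foo by 7): {foo=7}
  after event 2 (t=14: SET bar = 10): {bar=10, foo=7}
  after event 3 (t=16: SET baz = 13): {bar=10, baz=13, foo=7}
  after event 4 (t=19: DEC baz by 14): {bar=10, baz=-1, foo=7}
  after event 5 (t=29: DEL foo): {bar=10, baz=-1}
  after event 6 (t=37: SET bar = -15): {bar=-15, baz=-1}
  after event 7 (t=38: SET foo = 11): {bar=-15, baz=-1, foo=11}
  after event 8 (t=43: DEL baz): {bar=-15, foo=11}

Answer: {bar=-15, foo=11}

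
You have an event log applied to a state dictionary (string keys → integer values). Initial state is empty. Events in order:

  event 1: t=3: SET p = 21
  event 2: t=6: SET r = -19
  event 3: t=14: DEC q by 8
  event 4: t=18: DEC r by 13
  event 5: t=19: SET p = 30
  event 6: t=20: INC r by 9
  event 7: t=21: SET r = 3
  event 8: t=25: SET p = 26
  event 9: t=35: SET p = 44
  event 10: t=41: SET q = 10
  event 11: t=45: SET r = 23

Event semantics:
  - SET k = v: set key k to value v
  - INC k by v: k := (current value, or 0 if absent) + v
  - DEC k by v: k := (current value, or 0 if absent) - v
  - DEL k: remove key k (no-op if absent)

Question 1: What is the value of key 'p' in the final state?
Track key 'p' through all 11 events:
  event 1 (t=3: SET p = 21): p (absent) -> 21
  event 2 (t=6: SET r = -19): p unchanged
  event 3 (t=14: DEC q by 8): p unchanged
  event 4 (t=18: DEC r by 13): p unchanged
  event 5 (t=19: SET p = 30): p 21 -> 30
  event 6 (t=20: INC r by 9): p unchanged
  event 7 (t=21: SET r = 3): p unchanged
  event 8 (t=25: SET p = 26): p 30 -> 26
  event 9 (t=35: SET p = 44): p 26 -> 44
  event 10 (t=41: SET q = 10): p unchanged
  event 11 (t=45: SET r = 23): p unchanged
Final: p = 44

Answer: 44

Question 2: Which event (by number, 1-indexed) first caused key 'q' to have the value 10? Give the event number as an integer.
Answer: 10

Derivation:
Looking for first event where q becomes 10:
  event 3: q = -8
  event 4: q = -8
  event 5: q = -8
  event 6: q = -8
  event 7: q = -8
  event 8: q = -8
  event 9: q = -8
  event 10: q -8 -> 10  <-- first match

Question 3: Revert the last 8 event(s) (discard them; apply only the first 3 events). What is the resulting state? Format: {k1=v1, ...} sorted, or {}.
Keep first 3 events (discard last 8):
  after event 1 (t=3: SET p = 21): {p=21}
  after event 2 (t=6: SET r = -19): {p=21, r=-19}
  after event 3 (t=14: DEC q by 8): {p=21, q=-8, r=-19}

Answer: {p=21, q=-8, r=-19}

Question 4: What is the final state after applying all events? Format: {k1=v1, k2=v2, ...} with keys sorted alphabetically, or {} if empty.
  after event 1 (t=3: SET p = 21): {p=21}
  after event 2 (t=6: SET r = -19): {p=21, r=-19}
  after event 3 (t=14: DEC q by 8): {p=21, q=-8, r=-19}
  after event 4 (t=18: DEC r by 13): {p=21, q=-8, r=-32}
  after event 5 (t=19: SET p = 30): {p=30, q=-8, r=-32}
  after event 6 (t=20: INC r by 9): {p=30, q=-8, r=-23}
  after event 7 (t=21: SET r = 3): {p=30, q=-8, r=3}
  after event 8 (t=25: SET p = 26): {p=26, q=-8, r=3}
  after event 9 (t=35: SET p = 44): {p=44, q=-8, r=3}
  after event 10 (t=41: SET q = 10): {p=44, q=10, r=3}
  after event 11 (t=45: SET r = 23): {p=44, q=10, r=23}

Answer: {p=44, q=10, r=23}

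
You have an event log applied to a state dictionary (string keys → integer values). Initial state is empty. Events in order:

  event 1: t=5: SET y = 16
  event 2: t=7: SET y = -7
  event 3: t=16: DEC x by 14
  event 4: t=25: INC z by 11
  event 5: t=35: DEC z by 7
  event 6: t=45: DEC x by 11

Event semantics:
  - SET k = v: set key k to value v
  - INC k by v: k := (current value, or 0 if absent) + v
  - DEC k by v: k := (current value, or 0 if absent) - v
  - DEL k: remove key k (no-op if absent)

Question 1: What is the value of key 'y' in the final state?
Answer: -7

Derivation:
Track key 'y' through all 6 events:
  event 1 (t=5: SET y = 16): y (absent) -> 16
  event 2 (t=7: SET y = -7): y 16 -> -7
  event 3 (t=16: DEC x by 14): y unchanged
  event 4 (t=25: INC z by 11): y unchanged
  event 5 (t=35: DEC z by 7): y unchanged
  event 6 (t=45: DEC x by 11): y unchanged
Final: y = -7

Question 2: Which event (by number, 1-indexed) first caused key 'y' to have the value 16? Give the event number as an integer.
Looking for first event where y becomes 16:
  event 1: y (absent) -> 16  <-- first match

Answer: 1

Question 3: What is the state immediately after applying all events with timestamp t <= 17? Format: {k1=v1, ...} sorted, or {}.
Answer: {x=-14, y=-7}

Derivation:
Apply events with t <= 17 (3 events):
  after event 1 (t=5: SET y = 16): {y=16}
  after event 2 (t=7: SET y = -7): {y=-7}
  after event 3 (t=16: DEC x by 14): {x=-14, y=-7}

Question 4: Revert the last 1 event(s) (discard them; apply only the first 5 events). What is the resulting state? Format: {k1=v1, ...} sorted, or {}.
Answer: {x=-14, y=-7, z=4}

Derivation:
Keep first 5 events (discard last 1):
  after event 1 (t=5: SET y = 16): {y=16}
  after event 2 (t=7: SET y = -7): {y=-7}
  after event 3 (t=16: DEC x by 14): {x=-14, y=-7}
  after event 4 (t=25: INC z by 11): {x=-14, y=-7, z=11}
  after event 5 (t=35: DEC z by 7): {x=-14, y=-7, z=4}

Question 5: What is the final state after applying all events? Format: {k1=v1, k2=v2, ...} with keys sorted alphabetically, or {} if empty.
Answer: {x=-25, y=-7, z=4}

Derivation:
  after event 1 (t=5: SET y = 16): {y=16}
  after event 2 (t=7: SET y = -7): {y=-7}
  after event 3 (t=16: DEC x by 14): {x=-14, y=-7}
  after event 4 (t=25: INC z by 11): {x=-14, y=-7, z=11}
  after event 5 (t=35: DEC z by 7): {x=-14, y=-7, z=4}
  after event 6 (t=45: DEC x by 11): {x=-25, y=-7, z=4}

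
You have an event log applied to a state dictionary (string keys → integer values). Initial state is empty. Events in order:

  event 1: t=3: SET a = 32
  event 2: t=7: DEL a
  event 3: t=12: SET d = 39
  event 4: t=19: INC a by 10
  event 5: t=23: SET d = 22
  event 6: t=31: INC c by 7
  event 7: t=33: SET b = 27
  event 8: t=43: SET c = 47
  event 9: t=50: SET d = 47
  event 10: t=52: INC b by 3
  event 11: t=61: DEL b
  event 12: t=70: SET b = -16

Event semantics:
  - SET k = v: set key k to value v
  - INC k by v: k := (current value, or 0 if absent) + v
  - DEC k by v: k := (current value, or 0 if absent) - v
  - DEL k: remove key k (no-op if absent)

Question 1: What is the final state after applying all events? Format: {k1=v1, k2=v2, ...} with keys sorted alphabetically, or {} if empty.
Answer: {a=10, b=-16, c=47, d=47}

Derivation:
  after event 1 (t=3: SET a = 32): {a=32}
  after event 2 (t=7: DEL a): {}
  after event 3 (t=12: SET d = 39): {d=39}
  after event 4 (t=19: INC a by 10): {a=10, d=39}
  after event 5 (t=23: SET d = 22): {a=10, d=22}
  after event 6 (t=31: INC c by 7): {a=10, c=7, d=22}
  after event 7 (t=33: SET b = 27): {a=10, b=27, c=7, d=22}
  after event 8 (t=43: SET c = 47): {a=10, b=27, c=47, d=22}
  after event 9 (t=50: SET d = 47): {a=10, b=27, c=47, d=47}
  after event 10 (t=52: INC b by 3): {a=10, b=30, c=47, d=47}
  after event 11 (t=61: DEL b): {a=10, c=47, d=47}
  after event 12 (t=70: SET b = -16): {a=10, b=-16, c=47, d=47}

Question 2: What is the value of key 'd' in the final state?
Track key 'd' through all 12 events:
  event 1 (t=3: SET a = 32): d unchanged
  event 2 (t=7: DEL a): d unchanged
  event 3 (t=12: SET d = 39): d (absent) -> 39
  event 4 (t=19: INC a by 10): d unchanged
  event 5 (t=23: SET d = 22): d 39 -> 22
  event 6 (t=31: INC c by 7): d unchanged
  event 7 (t=33: SET b = 27): d unchanged
  event 8 (t=43: SET c = 47): d unchanged
  event 9 (t=50: SET d = 47): d 22 -> 47
  event 10 (t=52: INC b by 3): d unchanged
  event 11 (t=61: DEL b): d unchanged
  event 12 (t=70: SET b = -16): d unchanged
Final: d = 47

Answer: 47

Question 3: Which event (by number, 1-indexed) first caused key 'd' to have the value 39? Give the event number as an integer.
Answer: 3

Derivation:
Looking for first event where d becomes 39:
  event 3: d (absent) -> 39  <-- first match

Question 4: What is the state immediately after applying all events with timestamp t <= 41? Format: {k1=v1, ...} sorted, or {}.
Answer: {a=10, b=27, c=7, d=22}

Derivation:
Apply events with t <= 41 (7 events):
  after event 1 (t=3: SET a = 32): {a=32}
  after event 2 (t=7: DEL a): {}
  after event 3 (t=12: SET d = 39): {d=39}
  after event 4 (t=19: INC a by 10): {a=10, d=39}
  after event 5 (t=23: SET d = 22): {a=10, d=22}
  after event 6 (t=31: INC c by 7): {a=10, c=7, d=22}
  after event 7 (t=33: SET b = 27): {a=10, b=27, c=7, d=22}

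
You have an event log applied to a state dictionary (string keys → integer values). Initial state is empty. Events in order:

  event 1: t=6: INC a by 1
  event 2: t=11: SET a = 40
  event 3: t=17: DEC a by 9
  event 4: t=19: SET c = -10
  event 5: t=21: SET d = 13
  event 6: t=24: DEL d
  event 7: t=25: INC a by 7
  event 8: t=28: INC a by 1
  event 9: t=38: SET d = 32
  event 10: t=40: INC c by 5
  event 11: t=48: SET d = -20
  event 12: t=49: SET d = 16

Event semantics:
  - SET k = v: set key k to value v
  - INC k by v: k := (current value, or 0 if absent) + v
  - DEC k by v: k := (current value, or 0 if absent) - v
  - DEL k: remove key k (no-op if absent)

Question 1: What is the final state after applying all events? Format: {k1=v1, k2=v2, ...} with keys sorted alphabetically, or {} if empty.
  after event 1 (t=6: INC a by 1): {a=1}
  after event 2 (t=11: SET a = 40): {a=40}
  after event 3 (t=17: DEC a by 9): {a=31}
  after event 4 (t=19: SET c = -10): {a=31, c=-10}
  after event 5 (t=21: SET d = 13): {a=31, c=-10, d=13}
  after event 6 (t=24: DEL d): {a=31, c=-10}
  after event 7 (t=25: INC a by 7): {a=38, c=-10}
  after event 8 (t=28: INC a by 1): {a=39, c=-10}
  after event 9 (t=38: SET d = 32): {a=39, c=-10, d=32}
  after event 10 (t=40: INC c by 5): {a=39, c=-5, d=32}
  after event 11 (t=48: SET d = -20): {a=39, c=-5, d=-20}
  after event 12 (t=49: SET d = 16): {a=39, c=-5, d=16}

Answer: {a=39, c=-5, d=16}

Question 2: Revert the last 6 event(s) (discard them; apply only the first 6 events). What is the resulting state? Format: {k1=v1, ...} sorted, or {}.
Keep first 6 events (discard last 6):
  after event 1 (t=6: INC a by 1): {a=1}
  after event 2 (t=11: SET a = 40): {a=40}
  after event 3 (t=17: DEC a by 9): {a=31}
  after event 4 (t=19: SET c = -10): {a=31, c=-10}
  after event 5 (t=21: SET d = 13): {a=31, c=-10, d=13}
  after event 6 (t=24: DEL d): {a=31, c=-10}

Answer: {a=31, c=-10}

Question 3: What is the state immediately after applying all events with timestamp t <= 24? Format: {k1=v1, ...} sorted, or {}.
Apply events with t <= 24 (6 events):
  after event 1 (t=6: INC a by 1): {a=1}
  after event 2 (t=11: SET a = 40): {a=40}
  after event 3 (t=17: DEC a by 9): {a=31}
  after event 4 (t=19: SET c = -10): {a=31, c=-10}
  after event 5 (t=21: SET d = 13): {a=31, c=-10, d=13}
  after event 6 (t=24: DEL d): {a=31, c=-10}

Answer: {a=31, c=-10}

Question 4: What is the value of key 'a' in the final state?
Track key 'a' through all 12 events:
  event 1 (t=6: INC a by 1): a (absent) -> 1
  event 2 (t=11: SET a = 40): a 1 -> 40
  event 3 (t=17: DEC a by 9): a 40 -> 31
  event 4 (t=19: SET c = -10): a unchanged
  event 5 (t=21: SET d = 13): a unchanged
  event 6 (t=24: DEL d): a unchanged
  event 7 (t=25: INC a by 7): a 31 -> 38
  event 8 (t=28: INC a by 1): a 38 -> 39
  event 9 (t=38: SET d = 32): a unchanged
  event 10 (t=40: INC c by 5): a unchanged
  event 11 (t=48: SET d = -20): a unchanged
  event 12 (t=49: SET d = 16): a unchanged
Final: a = 39

Answer: 39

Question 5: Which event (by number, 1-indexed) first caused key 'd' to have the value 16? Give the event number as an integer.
Looking for first event where d becomes 16:
  event 5: d = 13
  event 6: d = (absent)
  event 9: d = 32
  event 10: d = 32
  event 11: d = -20
  event 12: d -20 -> 16  <-- first match

Answer: 12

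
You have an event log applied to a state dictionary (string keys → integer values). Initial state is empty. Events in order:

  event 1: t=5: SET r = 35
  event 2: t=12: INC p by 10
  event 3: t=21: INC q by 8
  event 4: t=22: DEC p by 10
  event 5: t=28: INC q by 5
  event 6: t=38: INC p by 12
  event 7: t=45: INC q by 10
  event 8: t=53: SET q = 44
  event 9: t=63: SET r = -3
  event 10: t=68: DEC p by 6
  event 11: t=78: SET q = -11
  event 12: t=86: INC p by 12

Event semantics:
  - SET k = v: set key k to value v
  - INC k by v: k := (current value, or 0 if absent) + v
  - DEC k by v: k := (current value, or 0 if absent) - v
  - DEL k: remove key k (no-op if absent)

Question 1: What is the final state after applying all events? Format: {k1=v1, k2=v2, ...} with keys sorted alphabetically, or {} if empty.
  after event 1 (t=5: SET r = 35): {r=35}
  after event 2 (t=12: INC p by 10): {p=10, r=35}
  after event 3 (t=21: INC q by 8): {p=10, q=8, r=35}
  after event 4 (t=22: DEC p by 10): {p=0, q=8, r=35}
  after event 5 (t=28: INC q by 5): {p=0, q=13, r=35}
  after event 6 (t=38: INC p by 12): {p=12, q=13, r=35}
  after event 7 (t=45: INC q by 10): {p=12, q=23, r=35}
  after event 8 (t=53: SET q = 44): {p=12, q=44, r=35}
  after event 9 (t=63: SET r = -3): {p=12, q=44, r=-3}
  after event 10 (t=68: DEC p by 6): {p=6, q=44, r=-3}
  after event 11 (t=78: SET q = -11): {p=6, q=-11, r=-3}
  after event 12 (t=86: INC p by 12): {p=18, q=-11, r=-3}

Answer: {p=18, q=-11, r=-3}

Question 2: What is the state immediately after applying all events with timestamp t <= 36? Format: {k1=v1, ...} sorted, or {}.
Apply events with t <= 36 (5 events):
  after event 1 (t=5: SET r = 35): {r=35}
  after event 2 (t=12: INC p by 10): {p=10, r=35}
  after event 3 (t=21: INC q by 8): {p=10, q=8, r=35}
  after event 4 (t=22: DEC p by 10): {p=0, q=8, r=35}
  after event 5 (t=28: INC q by 5): {p=0, q=13, r=35}

Answer: {p=0, q=13, r=35}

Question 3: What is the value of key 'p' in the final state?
Track key 'p' through all 12 events:
  event 1 (t=5: SET r = 35): p unchanged
  event 2 (t=12: INC p by 10): p (absent) -> 10
  event 3 (t=21: INC q by 8): p unchanged
  event 4 (t=22: DEC p by 10): p 10 -> 0
  event 5 (t=28: INC q by 5): p unchanged
  event 6 (t=38: INC p by 12): p 0 -> 12
  event 7 (t=45: INC q by 10): p unchanged
  event 8 (t=53: SET q = 44): p unchanged
  event 9 (t=63: SET r = -3): p unchanged
  event 10 (t=68: DEC p by 6): p 12 -> 6
  event 11 (t=78: SET q = -11): p unchanged
  event 12 (t=86: INC p by 12): p 6 -> 18
Final: p = 18

Answer: 18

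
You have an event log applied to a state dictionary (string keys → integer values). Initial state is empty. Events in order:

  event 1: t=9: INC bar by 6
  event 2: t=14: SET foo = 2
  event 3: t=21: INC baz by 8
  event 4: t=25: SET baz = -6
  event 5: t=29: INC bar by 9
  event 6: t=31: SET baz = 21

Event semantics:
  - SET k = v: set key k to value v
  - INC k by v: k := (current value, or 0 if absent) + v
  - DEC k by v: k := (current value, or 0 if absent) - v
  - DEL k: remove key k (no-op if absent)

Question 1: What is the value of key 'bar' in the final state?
Answer: 15

Derivation:
Track key 'bar' through all 6 events:
  event 1 (t=9: INC bar by 6): bar (absent) -> 6
  event 2 (t=14: SET foo = 2): bar unchanged
  event 3 (t=21: INC baz by 8): bar unchanged
  event 4 (t=25: SET baz = -6): bar unchanged
  event 5 (t=29: INC bar by 9): bar 6 -> 15
  event 6 (t=31: SET baz = 21): bar unchanged
Final: bar = 15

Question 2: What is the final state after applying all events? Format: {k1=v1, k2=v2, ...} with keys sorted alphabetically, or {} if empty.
  after event 1 (t=9: INC bar by 6): {bar=6}
  after event 2 (t=14: SET foo = 2): {bar=6, foo=2}
  after event 3 (t=21: INC baz by 8): {bar=6, baz=8, foo=2}
  after event 4 (t=25: SET baz = -6): {bar=6, baz=-6, foo=2}
  after event 5 (t=29: INC bar by 9): {bar=15, baz=-6, foo=2}
  after event 6 (t=31: SET baz = 21): {bar=15, baz=21, foo=2}

Answer: {bar=15, baz=21, foo=2}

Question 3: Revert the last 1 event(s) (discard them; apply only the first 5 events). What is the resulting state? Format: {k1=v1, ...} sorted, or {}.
Keep first 5 events (discard last 1):
  after event 1 (t=9: INC bar by 6): {bar=6}
  after event 2 (t=14: SET foo = 2): {bar=6, foo=2}
  after event 3 (t=21: INC baz by 8): {bar=6, baz=8, foo=2}
  after event 4 (t=25: SET baz = -6): {bar=6, baz=-6, foo=2}
  after event 5 (t=29: INC bar by 9): {bar=15, baz=-6, foo=2}

Answer: {bar=15, baz=-6, foo=2}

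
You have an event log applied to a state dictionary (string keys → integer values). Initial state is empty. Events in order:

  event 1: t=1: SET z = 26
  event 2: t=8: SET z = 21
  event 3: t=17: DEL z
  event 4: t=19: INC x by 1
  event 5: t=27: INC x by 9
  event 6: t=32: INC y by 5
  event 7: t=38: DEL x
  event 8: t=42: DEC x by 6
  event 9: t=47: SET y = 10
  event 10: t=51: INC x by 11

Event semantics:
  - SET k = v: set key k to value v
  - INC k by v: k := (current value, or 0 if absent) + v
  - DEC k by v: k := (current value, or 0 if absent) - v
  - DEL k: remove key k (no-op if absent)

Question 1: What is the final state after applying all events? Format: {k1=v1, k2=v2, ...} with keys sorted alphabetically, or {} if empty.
  after event 1 (t=1: SET z = 26): {z=26}
  after event 2 (t=8: SET z = 21): {z=21}
  after event 3 (t=17: DEL z): {}
  after event 4 (t=19: INC x by 1): {x=1}
  after event 5 (t=27: INC x by 9): {x=10}
  after event 6 (t=32: INC y by 5): {x=10, y=5}
  after event 7 (t=38: DEL x): {y=5}
  after event 8 (t=42: DEC x by 6): {x=-6, y=5}
  after event 9 (t=47: SET y = 10): {x=-6, y=10}
  after event 10 (t=51: INC x by 11): {x=5, y=10}

Answer: {x=5, y=10}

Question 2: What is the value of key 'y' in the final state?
Answer: 10

Derivation:
Track key 'y' through all 10 events:
  event 1 (t=1: SET z = 26): y unchanged
  event 2 (t=8: SET z = 21): y unchanged
  event 3 (t=17: DEL z): y unchanged
  event 4 (t=19: INC x by 1): y unchanged
  event 5 (t=27: INC x by 9): y unchanged
  event 6 (t=32: INC y by 5): y (absent) -> 5
  event 7 (t=38: DEL x): y unchanged
  event 8 (t=42: DEC x by 6): y unchanged
  event 9 (t=47: SET y = 10): y 5 -> 10
  event 10 (t=51: INC x by 11): y unchanged
Final: y = 10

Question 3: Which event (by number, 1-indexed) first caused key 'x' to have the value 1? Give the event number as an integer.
Answer: 4

Derivation:
Looking for first event where x becomes 1:
  event 4: x (absent) -> 1  <-- first match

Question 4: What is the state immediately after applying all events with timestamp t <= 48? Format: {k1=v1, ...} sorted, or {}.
Apply events with t <= 48 (9 events):
  after event 1 (t=1: SET z = 26): {z=26}
  after event 2 (t=8: SET z = 21): {z=21}
  after event 3 (t=17: DEL z): {}
  after event 4 (t=19: INC x by 1): {x=1}
  after event 5 (t=27: INC x by 9): {x=10}
  after event 6 (t=32: INC y by 5): {x=10, y=5}
  after event 7 (t=38: DEL x): {y=5}
  after event 8 (t=42: DEC x by 6): {x=-6, y=5}
  after event 9 (t=47: SET y = 10): {x=-6, y=10}

Answer: {x=-6, y=10}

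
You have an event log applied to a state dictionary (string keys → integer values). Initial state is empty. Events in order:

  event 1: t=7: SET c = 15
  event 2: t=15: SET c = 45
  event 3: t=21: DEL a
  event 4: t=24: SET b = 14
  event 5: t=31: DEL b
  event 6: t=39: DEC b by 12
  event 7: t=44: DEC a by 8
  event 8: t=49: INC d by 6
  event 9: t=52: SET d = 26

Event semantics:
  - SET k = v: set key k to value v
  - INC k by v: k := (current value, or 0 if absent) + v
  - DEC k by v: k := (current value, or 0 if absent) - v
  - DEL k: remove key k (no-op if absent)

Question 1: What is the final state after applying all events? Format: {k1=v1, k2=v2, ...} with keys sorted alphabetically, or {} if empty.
Answer: {a=-8, b=-12, c=45, d=26}

Derivation:
  after event 1 (t=7: SET c = 15): {c=15}
  after event 2 (t=15: SET c = 45): {c=45}
  after event 3 (t=21: DEL a): {c=45}
  after event 4 (t=24: SET b = 14): {b=14, c=45}
  after event 5 (t=31: DEL b): {c=45}
  after event 6 (t=39: DEC b by 12): {b=-12, c=45}
  after event 7 (t=44: DEC a by 8): {a=-8, b=-12, c=45}
  after event 8 (t=49: INC d by 6): {a=-8, b=-12, c=45, d=6}
  after event 9 (t=52: SET d = 26): {a=-8, b=-12, c=45, d=26}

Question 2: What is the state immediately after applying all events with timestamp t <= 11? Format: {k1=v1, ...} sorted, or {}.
Answer: {c=15}

Derivation:
Apply events with t <= 11 (1 events):
  after event 1 (t=7: SET c = 15): {c=15}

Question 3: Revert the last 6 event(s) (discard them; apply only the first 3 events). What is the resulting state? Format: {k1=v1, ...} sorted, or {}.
Keep first 3 events (discard last 6):
  after event 1 (t=7: SET c = 15): {c=15}
  after event 2 (t=15: SET c = 45): {c=45}
  after event 3 (t=21: DEL a): {c=45}

Answer: {c=45}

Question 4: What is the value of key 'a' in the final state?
Track key 'a' through all 9 events:
  event 1 (t=7: SET c = 15): a unchanged
  event 2 (t=15: SET c = 45): a unchanged
  event 3 (t=21: DEL a): a (absent) -> (absent)
  event 4 (t=24: SET b = 14): a unchanged
  event 5 (t=31: DEL b): a unchanged
  event 6 (t=39: DEC b by 12): a unchanged
  event 7 (t=44: DEC a by 8): a (absent) -> -8
  event 8 (t=49: INC d by 6): a unchanged
  event 9 (t=52: SET d = 26): a unchanged
Final: a = -8

Answer: -8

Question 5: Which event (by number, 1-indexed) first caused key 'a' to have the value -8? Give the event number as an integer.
Answer: 7

Derivation:
Looking for first event where a becomes -8:
  event 7: a (absent) -> -8  <-- first match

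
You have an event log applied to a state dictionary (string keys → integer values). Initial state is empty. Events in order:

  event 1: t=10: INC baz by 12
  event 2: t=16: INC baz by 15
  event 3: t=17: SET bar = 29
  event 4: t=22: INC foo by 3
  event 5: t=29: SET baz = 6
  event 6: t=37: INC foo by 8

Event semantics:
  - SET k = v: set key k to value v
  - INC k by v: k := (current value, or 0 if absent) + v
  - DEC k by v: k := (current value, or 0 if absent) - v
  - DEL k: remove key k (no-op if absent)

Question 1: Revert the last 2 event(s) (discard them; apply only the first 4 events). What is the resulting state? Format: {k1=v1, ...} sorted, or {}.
Keep first 4 events (discard last 2):
  after event 1 (t=10: INC baz by 12): {baz=12}
  after event 2 (t=16: INC baz by 15): {baz=27}
  after event 3 (t=17: SET bar = 29): {bar=29, baz=27}
  after event 4 (t=22: INC foo by 3): {bar=29, baz=27, foo=3}

Answer: {bar=29, baz=27, foo=3}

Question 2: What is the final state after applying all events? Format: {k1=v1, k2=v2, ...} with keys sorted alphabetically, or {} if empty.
Answer: {bar=29, baz=6, foo=11}

Derivation:
  after event 1 (t=10: INC baz by 12): {baz=12}
  after event 2 (t=16: INC baz by 15): {baz=27}
  after event 3 (t=17: SET bar = 29): {bar=29, baz=27}
  after event 4 (t=22: INC foo by 3): {bar=29, baz=27, foo=3}
  after event 5 (t=29: SET baz = 6): {bar=29, baz=6, foo=3}
  after event 6 (t=37: INC foo by 8): {bar=29, baz=6, foo=11}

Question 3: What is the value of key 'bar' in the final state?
Answer: 29

Derivation:
Track key 'bar' through all 6 events:
  event 1 (t=10: INC baz by 12): bar unchanged
  event 2 (t=16: INC baz by 15): bar unchanged
  event 3 (t=17: SET bar = 29): bar (absent) -> 29
  event 4 (t=22: INC foo by 3): bar unchanged
  event 5 (t=29: SET baz = 6): bar unchanged
  event 6 (t=37: INC foo by 8): bar unchanged
Final: bar = 29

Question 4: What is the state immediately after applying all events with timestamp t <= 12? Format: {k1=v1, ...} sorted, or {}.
Apply events with t <= 12 (1 events):
  after event 1 (t=10: INC baz by 12): {baz=12}

Answer: {baz=12}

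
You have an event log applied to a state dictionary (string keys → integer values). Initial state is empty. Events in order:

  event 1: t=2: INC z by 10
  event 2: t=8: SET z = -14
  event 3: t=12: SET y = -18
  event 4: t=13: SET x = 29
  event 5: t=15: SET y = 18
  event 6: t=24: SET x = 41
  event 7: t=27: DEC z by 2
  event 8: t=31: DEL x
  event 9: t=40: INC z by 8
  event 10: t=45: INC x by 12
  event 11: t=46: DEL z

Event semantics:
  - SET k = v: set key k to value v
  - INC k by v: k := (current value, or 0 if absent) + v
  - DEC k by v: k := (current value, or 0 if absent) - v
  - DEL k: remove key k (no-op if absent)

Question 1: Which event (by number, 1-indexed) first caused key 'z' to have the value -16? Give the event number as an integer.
Looking for first event where z becomes -16:
  event 1: z = 10
  event 2: z = -14
  event 3: z = -14
  event 4: z = -14
  event 5: z = -14
  event 6: z = -14
  event 7: z -14 -> -16  <-- first match

Answer: 7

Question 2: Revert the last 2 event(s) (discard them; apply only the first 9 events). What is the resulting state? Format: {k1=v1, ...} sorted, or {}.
Answer: {y=18, z=-8}

Derivation:
Keep first 9 events (discard last 2):
  after event 1 (t=2: INC z by 10): {z=10}
  after event 2 (t=8: SET z = -14): {z=-14}
  after event 3 (t=12: SET y = -18): {y=-18, z=-14}
  after event 4 (t=13: SET x = 29): {x=29, y=-18, z=-14}
  after event 5 (t=15: SET y = 18): {x=29, y=18, z=-14}
  after event 6 (t=24: SET x = 41): {x=41, y=18, z=-14}
  after event 7 (t=27: DEC z by 2): {x=41, y=18, z=-16}
  after event 8 (t=31: DEL x): {y=18, z=-16}
  after event 9 (t=40: INC z by 8): {y=18, z=-8}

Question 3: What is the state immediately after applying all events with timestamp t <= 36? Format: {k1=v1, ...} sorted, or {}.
Apply events with t <= 36 (8 events):
  after event 1 (t=2: INC z by 10): {z=10}
  after event 2 (t=8: SET z = -14): {z=-14}
  after event 3 (t=12: SET y = -18): {y=-18, z=-14}
  after event 4 (t=13: SET x = 29): {x=29, y=-18, z=-14}
  after event 5 (t=15: SET y = 18): {x=29, y=18, z=-14}
  after event 6 (t=24: SET x = 41): {x=41, y=18, z=-14}
  after event 7 (t=27: DEC z by 2): {x=41, y=18, z=-16}
  after event 8 (t=31: DEL x): {y=18, z=-16}

Answer: {y=18, z=-16}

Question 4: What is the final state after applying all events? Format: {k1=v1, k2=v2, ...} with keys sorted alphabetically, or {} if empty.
Answer: {x=12, y=18}

Derivation:
  after event 1 (t=2: INC z by 10): {z=10}
  after event 2 (t=8: SET z = -14): {z=-14}
  after event 3 (t=12: SET y = -18): {y=-18, z=-14}
  after event 4 (t=13: SET x = 29): {x=29, y=-18, z=-14}
  after event 5 (t=15: SET y = 18): {x=29, y=18, z=-14}
  after event 6 (t=24: SET x = 41): {x=41, y=18, z=-14}
  after event 7 (t=27: DEC z by 2): {x=41, y=18, z=-16}
  after event 8 (t=31: DEL x): {y=18, z=-16}
  after event 9 (t=40: INC z by 8): {y=18, z=-8}
  after event 10 (t=45: INC x by 12): {x=12, y=18, z=-8}
  after event 11 (t=46: DEL z): {x=12, y=18}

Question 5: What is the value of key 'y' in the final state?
Answer: 18

Derivation:
Track key 'y' through all 11 events:
  event 1 (t=2: INC z by 10): y unchanged
  event 2 (t=8: SET z = -14): y unchanged
  event 3 (t=12: SET y = -18): y (absent) -> -18
  event 4 (t=13: SET x = 29): y unchanged
  event 5 (t=15: SET y = 18): y -18 -> 18
  event 6 (t=24: SET x = 41): y unchanged
  event 7 (t=27: DEC z by 2): y unchanged
  event 8 (t=31: DEL x): y unchanged
  event 9 (t=40: INC z by 8): y unchanged
  event 10 (t=45: INC x by 12): y unchanged
  event 11 (t=46: DEL z): y unchanged
Final: y = 18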